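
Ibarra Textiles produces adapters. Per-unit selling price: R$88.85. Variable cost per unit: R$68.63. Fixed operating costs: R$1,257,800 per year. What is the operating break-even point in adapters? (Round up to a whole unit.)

Each unit contributes R$88.85 − R$68.63 = R$20.22.
Units to break even: R$1,257,800 ÷ R$20.22 = 62,205.74, rounded up to 62,206.

62,206 adapters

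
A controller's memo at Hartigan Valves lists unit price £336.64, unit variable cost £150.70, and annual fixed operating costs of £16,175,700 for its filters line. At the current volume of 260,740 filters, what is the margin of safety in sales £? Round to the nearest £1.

Contribution margin per unit = £336.64 − £150.70 = £185.94. Break-even units = £16,175,700 ÷ £185.94 = 86,994.19; break-even revenue = 86,994.19 × £336.64 = £29,285,724.69.
Current sales = 260,740 × £336.64 = £87,775,513.60.
Margin of safety = £87,775,513.60 − £29,285,724.69 = £58,489,789.

£58,489,789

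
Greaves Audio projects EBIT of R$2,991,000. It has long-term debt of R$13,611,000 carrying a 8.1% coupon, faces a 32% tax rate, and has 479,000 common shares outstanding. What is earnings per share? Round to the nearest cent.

Pre-tax income = R$2,991,000 − R$1,102,491.00 = R$1,888,509.00.
Net income = R$1,888,509.00 × (1 − 0.32) = R$1,284,186.12.
Per share: R$1,284,186.12 / 479,000 shares = R$2.68.

R$2.68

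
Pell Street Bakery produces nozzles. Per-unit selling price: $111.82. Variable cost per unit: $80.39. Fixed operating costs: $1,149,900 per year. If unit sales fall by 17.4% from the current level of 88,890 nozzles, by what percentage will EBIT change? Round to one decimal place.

Contribution at this volume is 88,890 × $31.43 = $2,793,812.70.
EBIT = $2,793,812.70 − $1,149,900 = $1,643,912.70.
Degree of operating leverage = $2,793,812.70 / $1,643,912.70 = 1.6995.
%ΔEBIT = DOL × %ΔSales = 1.6995 × -17.4% = -29.6%.

-29.6%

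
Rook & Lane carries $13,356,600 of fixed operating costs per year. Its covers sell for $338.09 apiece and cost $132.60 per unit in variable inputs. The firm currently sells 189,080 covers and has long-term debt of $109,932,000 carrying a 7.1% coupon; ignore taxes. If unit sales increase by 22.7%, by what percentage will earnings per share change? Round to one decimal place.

Total contribution margin = 189,080 × $205.49 = $38,854,049.20.
Operating income = contribution − fixed costs = $38,854,049.20 − $13,356,600 = $25,497,449.20.
Interest = $7,805,172.00, so EBIT − I = $17,692,277.20.
DCL = total CM / (EBIT − I) = $38,854,049.20 / $17,692,277.20 = 2.1961.
%ΔEPS = DCL × %ΔSales = 2.1961 × +22.7% = +49.9%.

+49.9%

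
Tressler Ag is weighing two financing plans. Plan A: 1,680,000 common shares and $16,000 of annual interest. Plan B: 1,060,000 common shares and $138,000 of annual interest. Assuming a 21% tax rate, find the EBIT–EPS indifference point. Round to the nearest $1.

$346,581

At indifference, (EBIT − 16,000)(1 − t)/1,680,000 = (EBIT − 138,000)(1 − t)/1,060,000.
Cancelling (1 − t) and cross-multiplying: 1,060,000·(EBIT − 16,000) = 1,680,000·(EBIT − 138,000).
EBIT × (1,680,000 − 1,060,000) = 138,000 × 1,680,000 − 16,000 × 1,060,000 = 214,880,000,000, so EBIT = 214,880,000,000 ÷ 620,000 = 346,580.65.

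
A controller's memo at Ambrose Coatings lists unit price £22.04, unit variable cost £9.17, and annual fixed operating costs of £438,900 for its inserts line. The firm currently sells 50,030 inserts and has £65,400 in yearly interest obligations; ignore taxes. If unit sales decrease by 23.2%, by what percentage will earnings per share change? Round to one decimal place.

Total contribution margin = 50,030 × £12.87 = £643,886.10.
EBIT = £643,886.10 − £438,900 = £204,986.10.
Interest = £65,400.00, so EBIT − I = £139,586.10.
Degree of combined leverage = contribution ÷ (EBIT − I) = £643,886.10 ÷ £139,586.10 = 4.6128.
%ΔEPS = DCL × %ΔSales = 4.6128 × -23.2% = -107.0%.

-107.0%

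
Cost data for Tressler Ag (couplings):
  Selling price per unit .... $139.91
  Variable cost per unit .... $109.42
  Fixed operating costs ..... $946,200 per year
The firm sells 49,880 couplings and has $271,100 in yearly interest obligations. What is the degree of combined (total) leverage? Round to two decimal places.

Contribution at this volume is 49,880 × $30.49 = $1,520,841.20.
EBIT = $1,520,841.20 − $946,200 = $574,641.20. Interest = $271,100.00, so EBIT − I = $303,541.20.
Degree of total leverage = total CM / (EBIT − interest) = $1,520,841.20 / $303,541.20 = 5.0103.

5.01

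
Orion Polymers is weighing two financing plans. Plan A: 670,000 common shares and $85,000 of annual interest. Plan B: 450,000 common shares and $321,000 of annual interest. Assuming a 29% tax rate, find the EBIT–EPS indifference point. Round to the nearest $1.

Set EPS_A = EPS_B: (EBIT − $85,000)(1 − 0.29) ÷ 670,000 = (EBIT − $321,000)(1 − 0.29) ÷ 450,000.
The (1 − t) factor cancels: (EBIT − 85,000) × 450,000 = (EBIT − 321,000) × 670,000.
Solving, EBIT = (321,000·670,000 − 85,000·450,000) / (670,000 − 450,000) = 176,820,000,000 / 220,000 = 803,727.27.

$803,727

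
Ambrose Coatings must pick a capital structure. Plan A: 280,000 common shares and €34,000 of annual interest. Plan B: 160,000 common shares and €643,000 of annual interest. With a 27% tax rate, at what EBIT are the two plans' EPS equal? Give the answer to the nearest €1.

At indifference, (EBIT − 34,000)(1 − t)/280,000 = (EBIT − 643,000)(1 − t)/160,000.
Cancelling (1 − t) and cross-multiplying: 160,000·(EBIT − 34,000) = 280,000·(EBIT − 643,000).
EBIT × (280,000 − 160,000) = 643,000 × 280,000 − 34,000 × 160,000 = 174,600,000,000, so EBIT = 174,600,000,000 ÷ 120,000 = 1,455,000.00.

€1,455,000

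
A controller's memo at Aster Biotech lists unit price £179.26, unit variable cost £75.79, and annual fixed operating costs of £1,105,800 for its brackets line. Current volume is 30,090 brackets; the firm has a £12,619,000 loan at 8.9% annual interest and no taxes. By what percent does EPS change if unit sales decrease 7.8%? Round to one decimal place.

Contribution at this volume is 30,090 × £103.47 = £3,113,412.30.
EBIT = £3,113,412.30 − £1,105,800 = £2,007,612.30.
Interest = £1,123,091.00, so EBIT − I = £884,521.30.
DCL = total CM / (EBIT − I) = £3,113,412.30 / £884,521.30 = 3.5199.
EPS therefore changes by 3.5199 × (-7.8%) = -27.5%.

-27.5%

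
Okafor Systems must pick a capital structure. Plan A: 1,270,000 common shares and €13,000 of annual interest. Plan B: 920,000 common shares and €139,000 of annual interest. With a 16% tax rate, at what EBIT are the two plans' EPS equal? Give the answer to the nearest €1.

At indifference, (EBIT − 13,000)(1 − t)/1,270,000 = (EBIT − 139,000)(1 − t)/920,000.
Cancelling (1 − t) and cross-multiplying: 920,000·(EBIT − 13,000) = 1,270,000·(EBIT − 139,000).
EBIT × (1,270,000 − 920,000) = 139,000 × 1,270,000 − 13,000 × 920,000 = 164,570,000,000, so EBIT = 164,570,000,000 ÷ 350,000 = 470,200.00.

€470,200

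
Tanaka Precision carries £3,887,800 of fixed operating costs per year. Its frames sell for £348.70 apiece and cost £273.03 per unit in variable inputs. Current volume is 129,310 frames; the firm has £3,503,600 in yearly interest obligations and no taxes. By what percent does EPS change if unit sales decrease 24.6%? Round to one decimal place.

-100.6%

Total contribution margin = 129,310 × £75.67 = £9,784,887.70.
Operating income = contribution − fixed costs = £9,784,887.70 − £3,887,800 = £5,897,087.70.
After interest of £3,503,600.00, pre-tax earnings = £2,393,487.70.
DCL = total CM / (EBIT − I) = £9,784,887.70 / £2,393,487.70 = 4.0881.
EPS therefore changes by 4.0881 × (-24.6%) = -100.6%.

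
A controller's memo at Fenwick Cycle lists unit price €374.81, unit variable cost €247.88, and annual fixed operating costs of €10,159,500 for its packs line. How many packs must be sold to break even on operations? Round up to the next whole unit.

80,041 packs

Contribution margin per unit = €374.81 − €247.88 = €126.93.
Break-even Q = €10,159,500 / €126.93 = 80,040.18 → 80,041 packs.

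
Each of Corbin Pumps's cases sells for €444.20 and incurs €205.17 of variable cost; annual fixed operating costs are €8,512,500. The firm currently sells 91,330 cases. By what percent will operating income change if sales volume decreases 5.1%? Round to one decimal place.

-8.4%

Total contribution margin = 91,330 × €239.03 = €21,830,609.90.
Subtracting fixed costs: EBIT = €21,830,609.90 − €8,512,500 = €13,318,109.90.
Degree of operating leverage = €21,830,609.90 / €13,318,109.90 = 1.6392.
So EBIT moves 1.6392 × (-5.1%) = -8.4%.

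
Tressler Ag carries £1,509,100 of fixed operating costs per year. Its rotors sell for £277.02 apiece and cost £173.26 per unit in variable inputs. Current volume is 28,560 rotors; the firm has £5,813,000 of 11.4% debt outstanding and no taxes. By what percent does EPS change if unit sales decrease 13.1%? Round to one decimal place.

Total contribution margin = 28,560 × £103.76 = £2,963,385.60.
Operating income = contribution − fixed costs = £2,963,385.60 − £1,509,100 = £1,454,285.60.
Interest = £662,682.00, so EBIT − I = £791,603.60.
Degree of combined leverage = contribution ÷ (EBIT − I) = £2,963,385.60 ÷ £791,603.60 = 3.7435.
%ΔEPS = DCL × %ΔSales = 3.7435 × -13.1% = -49.0%.

-49.0%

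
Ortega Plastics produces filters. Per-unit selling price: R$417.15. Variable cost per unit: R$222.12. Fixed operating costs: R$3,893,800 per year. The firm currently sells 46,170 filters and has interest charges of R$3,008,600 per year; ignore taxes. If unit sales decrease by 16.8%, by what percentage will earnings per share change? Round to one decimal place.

Contribution at this volume is 46,170 × R$195.03 = R$9,004,535.10.
Subtracting fixed costs: EBIT = R$9,004,535.10 − R$3,893,800 = R$5,110,735.10.
After interest of R$3,008,600.00, pre-tax earnings = R$2,102,135.10.
Degree of combined leverage = contribution ÷ (EBIT − I) = R$9,004,535.10 ÷ R$2,102,135.10 = 4.2835.
%ΔEPS = DCL × %ΔSales = 4.2835 × -16.8% = -72.0%.

-72.0%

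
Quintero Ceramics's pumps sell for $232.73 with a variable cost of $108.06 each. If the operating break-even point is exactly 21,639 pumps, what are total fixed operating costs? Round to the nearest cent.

$2,697,734.13

Each unit contributes $232.73 − $108.06 = $124.67.
Since BE = FC / CM, FC = 21,639 × $124.67 = $2,697,734.13.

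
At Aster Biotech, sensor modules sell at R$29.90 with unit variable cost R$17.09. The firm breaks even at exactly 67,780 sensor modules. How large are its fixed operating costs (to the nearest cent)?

Contribution margin per unit = R$29.90 − R$17.09 = R$12.81.
Fixed costs = break-even units × CM = 67,780 × R$12.81 = R$868,261.80.

R$868,261.80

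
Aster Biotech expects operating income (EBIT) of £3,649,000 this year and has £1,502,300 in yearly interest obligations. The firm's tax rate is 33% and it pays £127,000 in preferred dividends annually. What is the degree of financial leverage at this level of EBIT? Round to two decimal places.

Interest = £1,502,300.00.
Pre-tax preferred-dividend burden = £127,000 ÷ (1 − 0.33) = £189,552.24.
DFL = EBIT ÷ [EBIT − I − D_p/(1−t)] = £3,649,000 ÷ [£3,649,000 − £1,502,300.00 − £189,552.24] = £3,649,000 ÷ £1,957,147.76 = 1.8644.

1.86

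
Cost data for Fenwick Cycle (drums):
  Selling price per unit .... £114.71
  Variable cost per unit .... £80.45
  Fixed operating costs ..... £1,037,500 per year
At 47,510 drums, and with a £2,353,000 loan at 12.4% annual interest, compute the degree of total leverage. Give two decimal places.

5.45

Contribution at this volume is 47,510 × £34.26 = £1,627,692.60.
Subtracting fixed costs: EBIT = £1,627,692.60 − £1,037,500 = £590,192.60. Interest = £291,772.00.
DOL = £1,627,692.60 ÷ £590,192.60 = 2.7579; DFL = £590,192.60 ÷ £298,420.60 = 1.9777.
Combined leverage = 2.7579 × 1.9777 = 5.4543.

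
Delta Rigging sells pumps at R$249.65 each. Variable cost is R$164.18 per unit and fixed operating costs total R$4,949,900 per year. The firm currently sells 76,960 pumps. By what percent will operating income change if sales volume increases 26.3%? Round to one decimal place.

+106.3%

Contribution at this volume is 76,960 × R$85.47 = R$6,577,771.20.
Subtracting fixed costs: EBIT = R$6,577,771.20 − R$4,949,900 = R$1,627,871.20.
So DOL = total CM / EBIT = R$6,577,771.20 / R$1,627,871.20 = 4.0407.
%ΔEBIT = DOL × %ΔSales = 4.0407 × +26.3% = +106.3%.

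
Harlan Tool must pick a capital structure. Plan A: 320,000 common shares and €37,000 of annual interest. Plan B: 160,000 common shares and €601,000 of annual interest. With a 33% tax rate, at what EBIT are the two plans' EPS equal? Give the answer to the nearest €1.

€1,165,000

Set EPS_A = EPS_B: (EBIT − €37,000)(1 − 0.33) ÷ 320,000 = (EBIT − €601,000)(1 − 0.33) ÷ 160,000.
Cancelling (1 − t) and cross-multiplying: 160,000·(EBIT − 37,000) = 320,000·(EBIT − 601,000).
Solving, EBIT = (601,000·320,000 − 37,000·160,000) / (320,000 − 160,000) = 186,400,000,000 / 160,000 = 1,165,000.00.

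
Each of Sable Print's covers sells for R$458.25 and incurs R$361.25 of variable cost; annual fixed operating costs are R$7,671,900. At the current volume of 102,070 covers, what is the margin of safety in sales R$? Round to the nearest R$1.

R$10,529,782

Each unit contributes R$458.25 − R$361.25 = R$97.00. Break-even units = R$7,671,900 ÷ R$97.00 = 79,091.75; break-even revenue = 79,091.75 × R$458.25 = R$36,243,795.62.
Current sales = 102,070 × R$458.25 = R$46,773,577.50.
Margin of safety = R$46,773,577.50 − R$36,243,795.62 = R$10,529,782.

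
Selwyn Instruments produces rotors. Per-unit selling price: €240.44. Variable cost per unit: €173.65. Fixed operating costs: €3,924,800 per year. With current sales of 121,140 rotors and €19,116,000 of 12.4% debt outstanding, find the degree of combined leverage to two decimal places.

4.51

Contribution at this volume is 121,140 × €66.79 = €8,090,940.60.
Subtracting fixed costs: EBIT = €8,090,940.60 − €3,924,800 = €4,166,140.60. Interest = €2,370,384.00.
DOL = €8,090,940.60 ÷ €4,166,140.60 = 1.9421; DFL = €4,166,140.60 ÷ €1,795,756.60 = 2.3200.
Combined leverage = 1.9421 × 2.3200 = 4.5057.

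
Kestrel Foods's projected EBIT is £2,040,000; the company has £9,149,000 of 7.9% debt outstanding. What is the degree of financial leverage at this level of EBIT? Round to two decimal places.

Annual interest charges come to £722,771.00.
Degree of financial leverage = EBIT / (EBIT − interest) = £2,040,000 / £1,317,229.00 = 1.5487.

1.55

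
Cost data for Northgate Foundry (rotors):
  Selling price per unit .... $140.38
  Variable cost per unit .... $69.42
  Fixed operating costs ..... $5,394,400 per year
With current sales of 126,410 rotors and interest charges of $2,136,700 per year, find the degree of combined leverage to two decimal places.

6.23

At 126,410 units, contribution = 126,410 × $70.96 = $8,970,053.60.
EBIT = $8,970,053.60 − $5,394,400 = $3,575,653.60. Interest = $2,136,700.00, so EBIT − I = $1,438,953.60.
Degree of total leverage = total CM / (EBIT − interest) = $8,970,053.60 / $1,438,953.60 = 6.2337.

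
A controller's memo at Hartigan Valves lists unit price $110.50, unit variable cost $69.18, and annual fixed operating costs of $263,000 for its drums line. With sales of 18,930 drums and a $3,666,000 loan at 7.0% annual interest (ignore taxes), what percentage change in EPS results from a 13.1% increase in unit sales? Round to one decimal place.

+39.0%

Total contribution margin = 18,930 × $41.32 = $782,187.60.
Subtracting fixed costs: EBIT = $782,187.60 − $263,000 = $519,187.60.
Interest = $256,620.00, so EBIT − I = $262,567.60.
DCL = total CM / (EBIT − I) = $782,187.60 / $262,567.60 = 2.9790.
%ΔEPS = DCL × %ΔSales = 2.9790 × +13.1% = +39.0%.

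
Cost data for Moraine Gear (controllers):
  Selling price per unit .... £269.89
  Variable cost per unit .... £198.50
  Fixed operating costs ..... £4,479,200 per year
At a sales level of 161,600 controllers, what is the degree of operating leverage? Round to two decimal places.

1.63

Total contribution margin = 161,600 × £71.39 = £11,536,624.00.
EBIT = £11,536,624.00 − £4,479,200 = £7,057,424.00.
DOL = contribution ÷ EBIT = £11,536,624.00 ÷ £7,057,424.00 = 1.6347.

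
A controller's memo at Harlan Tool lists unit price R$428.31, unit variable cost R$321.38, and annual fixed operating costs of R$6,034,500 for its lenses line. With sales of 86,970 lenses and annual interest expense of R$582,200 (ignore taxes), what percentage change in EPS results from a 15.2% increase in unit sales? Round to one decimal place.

Total contribution margin = 86,970 × R$106.93 = R$9,299,702.10.
EBIT = R$9,299,702.10 − R$6,034,500 = R$3,265,202.10.
After interest of R$582,200.00, pre-tax earnings = R$2,683,002.10.
DCL = total CM / (EBIT − I) = R$9,299,702.10 / R$2,683,002.10 = 3.4662.
%ΔEPS = DCL × %ΔSales = 3.4662 × +15.2% = +52.7%.

+52.7%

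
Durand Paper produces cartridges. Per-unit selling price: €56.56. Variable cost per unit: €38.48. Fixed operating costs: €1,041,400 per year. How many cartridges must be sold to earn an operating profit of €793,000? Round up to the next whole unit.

101,461 cartridges

Contribution margin per unit = €56.56 − €38.48 = €18.08.
Units = (FC + target) / CM = (€1,041,400 + €793,000) / €18.08 = 101,460.18, so 101,461 cartridges.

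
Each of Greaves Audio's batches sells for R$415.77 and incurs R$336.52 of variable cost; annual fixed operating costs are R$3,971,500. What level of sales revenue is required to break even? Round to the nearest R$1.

R$20,835,717

Contribution margin per unit = R$415.77 − R$336.52 = R$79.25, a CM ratio of R$79.25 ÷ R$415.77 = 0.1906.
Break-even sales = FC ÷ CM ratio = R$3,971,500 × R$415.77 / R$79.25 = R$20,835,717.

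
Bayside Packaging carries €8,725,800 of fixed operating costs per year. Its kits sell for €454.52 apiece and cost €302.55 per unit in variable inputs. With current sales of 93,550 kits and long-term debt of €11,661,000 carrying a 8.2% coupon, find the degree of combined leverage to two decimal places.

3.14

Contribution at this volume is 93,550 × €151.97 = €14,216,793.50.
Subtracting fixed costs: EBIT = €14,216,793.50 − €8,725,800 = €5,490,993.50. Interest = €956,202.00, so EBIT − I = €4,534,791.50.
Degree of total leverage = total CM / (EBIT − interest) = €14,216,793.50 / €4,534,791.50 = 3.1350.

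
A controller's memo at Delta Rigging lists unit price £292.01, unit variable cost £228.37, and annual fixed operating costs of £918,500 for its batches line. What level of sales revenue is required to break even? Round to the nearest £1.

£4,214,506

Contribution margin per unit = £292.01 − £228.37 = £63.64, a CM ratio of £63.64 ÷ £292.01 = 0.2179.
Break-even sales = FC ÷ CM ratio = £918,500 × £292.01 / £63.64 = £4,214,506.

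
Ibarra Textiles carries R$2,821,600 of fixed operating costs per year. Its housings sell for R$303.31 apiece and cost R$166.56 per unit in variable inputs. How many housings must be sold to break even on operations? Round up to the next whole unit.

20,634 housings

Contribution margin per unit = R$303.31 − R$166.56 = R$136.75.
Break-even Q = R$2,821,600 / R$136.75 = 20,633.27 → 20,634 housings.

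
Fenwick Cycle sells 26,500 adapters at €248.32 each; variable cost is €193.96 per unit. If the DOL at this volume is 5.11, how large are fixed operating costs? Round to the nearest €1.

Total contribution margin = 26,500 × €54.36 = €1,440,540.00.
DOL = contribution / EBIT, so EBIT = €1,440,540.00 / 5.11 = €281,906.07.
And FC = contribution − EBIT = €1,440,540.00 − €281,906.07 = €1,158,634.

€1,158,634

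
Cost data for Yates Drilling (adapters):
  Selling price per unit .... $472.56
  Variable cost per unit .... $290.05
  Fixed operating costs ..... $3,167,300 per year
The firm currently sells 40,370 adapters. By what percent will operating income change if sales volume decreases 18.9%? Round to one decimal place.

Total contribution margin = 40,370 × $182.51 = $7,367,928.70.
Subtracting fixed costs: EBIT = $7,367,928.70 − $3,167,300 = $4,200,628.70.
So DOL = total CM / EBIT = $7,367,928.70 / $4,200,628.70 = 1.7540.
So EBIT moves 1.7540 × (-18.9%) = -33.2%.

-33.2%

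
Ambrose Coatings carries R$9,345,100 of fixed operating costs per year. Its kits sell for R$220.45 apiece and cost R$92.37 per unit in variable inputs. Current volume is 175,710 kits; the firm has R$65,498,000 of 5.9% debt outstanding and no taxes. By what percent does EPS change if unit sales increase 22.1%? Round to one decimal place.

Contribution at this volume is 175,710 × R$128.08 = R$22,504,936.80.
Subtracting fixed costs: EBIT = R$22,504,936.80 − R$9,345,100 = R$13,159,836.80.
After interest of R$3,864,382.00, pre-tax earnings = R$9,295,454.80.
Degree of combined leverage = contribution ÷ (EBIT − I) = R$22,504,936.80 ÷ R$9,295,454.80 = 2.4211.
%ΔEPS = DCL × %ΔSales = 2.4211 × +22.1% = +53.5%.

+53.5%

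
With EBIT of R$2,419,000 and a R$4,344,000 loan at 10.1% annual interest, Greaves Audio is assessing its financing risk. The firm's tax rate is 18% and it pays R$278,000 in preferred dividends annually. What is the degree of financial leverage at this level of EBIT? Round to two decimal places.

1.47

Annual interest charges come to R$438,744.00.
Preferred dividends grossed up pre-tax: R$278,000 / (1 − 0.18) = R$339,024.39.
DFL = EBIT ÷ [EBIT − I − D_p/(1−t)] = R$2,419,000 ÷ [R$2,419,000 − R$438,744.00 − R$339,024.39] = R$2,419,000 ÷ R$1,641,231.61 = 1.4739.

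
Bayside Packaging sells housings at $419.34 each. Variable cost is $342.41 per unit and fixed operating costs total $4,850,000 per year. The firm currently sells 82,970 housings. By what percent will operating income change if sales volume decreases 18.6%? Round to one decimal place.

At 82,970 units, contribution = 82,970 × $76.93 = $6,382,882.10.
Operating income = contribution − fixed costs = $6,382,882.10 − $4,850,000 = $1,532,882.10.
DOL = contribution ÷ EBIT = $6,382,882.10 ÷ $1,532,882.10 = 4.1640.
Operating income changes by 4.1640 × -18.6% = -77.4%.

-77.4%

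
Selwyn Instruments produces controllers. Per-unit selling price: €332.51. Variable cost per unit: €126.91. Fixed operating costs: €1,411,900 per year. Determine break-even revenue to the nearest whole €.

€2,283,419

Contribution margin per unit = €332.51 − €126.91 = €205.60, a CM ratio of €205.60 ÷ €332.51 = 0.6183.
Break-even sales = FC ÷ CM ratio = €1,411,900 × €332.51 / €205.60 = €2,283,419.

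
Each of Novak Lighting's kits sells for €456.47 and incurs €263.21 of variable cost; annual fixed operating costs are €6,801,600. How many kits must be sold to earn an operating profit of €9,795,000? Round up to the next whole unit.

Each unit contributes €456.47 − €263.21 = €193.26.
Units = (FC + target) / CM = (€6,801,600 + €9,795,000) / €193.26 = 85,877.06, so 85,878 kits.

85,878 kits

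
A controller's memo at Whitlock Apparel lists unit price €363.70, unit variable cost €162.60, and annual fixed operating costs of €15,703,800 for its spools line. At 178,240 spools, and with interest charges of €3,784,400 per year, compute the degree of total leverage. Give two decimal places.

2.19

At 178,240 units, contribution = 178,240 × €201.10 = €35,844,064.00.
EBIT = €35,844,064.00 − €15,703,800 = €20,140,264.00. Interest = €3,784,400.00, so EBIT − I = €16,355,864.00.
DCL = contribution ÷ (EBIT − I) = €35,844,064.00 ÷ €16,355,864.00 = 2.1915.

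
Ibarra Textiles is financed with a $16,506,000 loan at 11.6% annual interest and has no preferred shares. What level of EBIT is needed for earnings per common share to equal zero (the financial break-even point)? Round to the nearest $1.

$1,914,696

Annual interest = 11.6% × $16,506,000 = $1,914,696.00.
Without preferred stock the financial break-even is simply EBIT = interest = $1,914,696.00.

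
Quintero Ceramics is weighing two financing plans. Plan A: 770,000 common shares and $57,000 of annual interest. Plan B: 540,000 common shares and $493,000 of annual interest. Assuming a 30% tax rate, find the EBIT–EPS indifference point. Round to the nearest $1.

$1,516,652

Set EPS_A = EPS_B: (EBIT − $57,000)(1 − 0.30) ÷ 770,000 = (EBIT − $493,000)(1 − 0.30) ÷ 540,000.
Cancelling (1 − t) and cross-multiplying: 540,000·(EBIT − 57,000) = 770,000·(EBIT − 493,000).
EBIT × (770,000 − 540,000) = 493,000 × 770,000 − 57,000 × 540,000 = 348,830,000,000, so EBIT = 348,830,000,000 ÷ 230,000 = 1,516,652.17.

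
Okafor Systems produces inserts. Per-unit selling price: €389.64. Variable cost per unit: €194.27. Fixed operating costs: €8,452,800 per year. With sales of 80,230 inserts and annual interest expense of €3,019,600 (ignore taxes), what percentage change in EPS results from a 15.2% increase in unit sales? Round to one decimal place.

Total contribution margin = 80,230 × €195.37 = €15,674,535.10.
Subtracting fixed costs: EBIT = €15,674,535.10 − €8,452,800 = €7,221,735.10.
Interest = €3,019,600.00, so EBIT − I = €4,202,135.10.
Degree of combined leverage = contribution ÷ (EBIT − I) = €15,674,535.10 ÷ €4,202,135.10 = 3.7301.
%ΔEPS = DCL × %ΔSales = 3.7301 × +15.2% = +56.7%.

+56.7%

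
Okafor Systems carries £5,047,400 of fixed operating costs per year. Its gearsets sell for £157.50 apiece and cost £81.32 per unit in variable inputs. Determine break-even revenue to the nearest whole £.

Contribution margin per unit = £157.50 − £81.32 = £76.18, a CM ratio of £76.18 ÷ £157.50 = 0.4837.
Break-even sales = FC ÷ CM ratio = £5,047,400 × £157.50 / £76.18 = £10,435,357.

£10,435,357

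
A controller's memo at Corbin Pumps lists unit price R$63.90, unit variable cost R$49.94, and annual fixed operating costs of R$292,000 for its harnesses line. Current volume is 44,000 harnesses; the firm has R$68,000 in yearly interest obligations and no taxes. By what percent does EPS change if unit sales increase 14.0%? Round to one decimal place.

At 44,000 units, contribution = 44,000 × R$13.96 = R$614,240.00.
Subtracting fixed costs: EBIT = R$614,240.00 − R$292,000 = R$322,240.00.
After interest of R$68,000.00, pre-tax earnings = R$254,240.00.
DCL = total CM / (EBIT − I) = R$614,240.00 / R$254,240.00 = 2.4160.
%ΔEPS = DCL × %ΔSales = 2.4160 × +14.0% = +33.8%.

+33.8%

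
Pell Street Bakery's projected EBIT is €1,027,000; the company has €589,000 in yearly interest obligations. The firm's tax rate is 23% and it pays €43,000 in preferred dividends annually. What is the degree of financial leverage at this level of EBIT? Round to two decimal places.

2.69

Annual interest charges come to €589,000.00.
Preferred dividends grossed up pre-tax: €43,000 / (1 − 0.23) = €55,844.16.
DFL = EBIT ÷ [EBIT − I − D_p/(1−t)] = €1,027,000 ÷ [€1,027,000 − €589,000.00 − €55,844.16] = €1,027,000 ÷ €382,155.84 = 2.6874.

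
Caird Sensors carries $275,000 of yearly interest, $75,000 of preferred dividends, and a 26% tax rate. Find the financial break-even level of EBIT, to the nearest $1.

Preferred dividends are paid after tax, so their pre-tax equivalent is $75,000 ÷ (1 − 0.26) = $101,351.35.
Financial break-even EBIT = interest + D_p ÷ (1 − t) = $275,000 + $101,351.35 = $376,351.35.

$376,351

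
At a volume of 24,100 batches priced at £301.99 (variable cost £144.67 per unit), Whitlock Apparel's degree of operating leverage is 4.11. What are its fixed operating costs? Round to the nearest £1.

£2,868,927

Total contribution margin = 24,100 × £157.32 = £3,791,412.00.
Since DOL = CM ÷ EBIT, EBIT = £3,791,412.00 ÷ 4.11 = £922,484.67.
Fixed costs = CM − EBIT = £3,791,412.00 − £922,484.67 = £2,868,927.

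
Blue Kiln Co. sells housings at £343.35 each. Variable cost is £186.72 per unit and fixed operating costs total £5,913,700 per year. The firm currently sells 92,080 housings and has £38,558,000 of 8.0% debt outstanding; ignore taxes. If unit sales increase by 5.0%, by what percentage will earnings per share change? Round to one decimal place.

+13.3%

At 92,080 units, contribution = 92,080 × £156.63 = £14,422,490.40.
Subtracting fixed costs: EBIT = £14,422,490.40 − £5,913,700 = £8,508,790.40.
After interest of £3,084,640.00, pre-tax earnings = £5,424,150.40.
Degree of combined leverage = contribution ÷ (EBIT − I) = £14,422,490.40 ÷ £5,424,150.40 = 2.6589.
%ΔEPS = DCL × %ΔSales = 2.6589 × +5.0% = +13.3%.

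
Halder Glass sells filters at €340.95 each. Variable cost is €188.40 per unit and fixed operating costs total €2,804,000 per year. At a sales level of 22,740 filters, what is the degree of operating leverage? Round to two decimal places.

At 22,740 units, contribution = 22,740 × €152.55 = €3,468,987.00.
Operating income = contribution − fixed costs = €3,468,987.00 − €2,804,000 = €664,987.00.
Degree of operating leverage = €3,468,987.00 / €664,987.00 = 5.2166.

5.22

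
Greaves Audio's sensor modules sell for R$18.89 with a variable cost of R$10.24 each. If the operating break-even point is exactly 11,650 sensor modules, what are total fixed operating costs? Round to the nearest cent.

R$100,772.50

Contribution margin per unit = R$18.89 − R$10.24 = R$8.65.
Since BE = FC / CM, FC = 11,650 × R$8.65 = R$100,772.50.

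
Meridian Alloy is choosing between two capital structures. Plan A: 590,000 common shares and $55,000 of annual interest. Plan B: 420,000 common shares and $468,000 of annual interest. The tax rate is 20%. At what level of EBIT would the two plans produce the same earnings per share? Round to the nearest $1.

$1,488,353

At indifference, (EBIT − 55,000)(1 − t)/590,000 = (EBIT − 468,000)(1 − t)/420,000.
Cancelling (1 − t) and cross-multiplying: 420,000·(EBIT − 55,000) = 590,000·(EBIT − 468,000).
EBIT × (590,000 − 420,000) = 468,000 × 590,000 − 55,000 × 420,000 = 253,020,000,000, so EBIT = 253,020,000,000 ÷ 170,000 = 1,488,352.94.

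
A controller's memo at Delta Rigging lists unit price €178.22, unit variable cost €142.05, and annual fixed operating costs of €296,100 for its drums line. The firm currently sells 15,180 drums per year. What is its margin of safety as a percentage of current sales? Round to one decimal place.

46.1%

Unit CM = price − variable cost = €178.22 − €142.05 = €36.17. Break-even units = €296,100 ÷ €36.17 = 8,186.34; break-even revenue = 8,186.34 × €178.22 = €1,458,969.92.
Current sales = 15,180 × €178.22 = €2,705,379.60.
Margin of safety = (€2,705,379.60 − €1,458,969.92) ÷ €2,705,379.60 = 46.1%.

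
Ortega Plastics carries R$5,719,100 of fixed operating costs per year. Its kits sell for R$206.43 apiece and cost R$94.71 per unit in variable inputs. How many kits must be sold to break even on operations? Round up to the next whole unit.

Each unit contributes R$206.43 − R$94.71 = R$111.72.
Break-even Q = R$5,719,100 / R$111.72 = 51,191.37 → 51,192 kits.

51,192 kits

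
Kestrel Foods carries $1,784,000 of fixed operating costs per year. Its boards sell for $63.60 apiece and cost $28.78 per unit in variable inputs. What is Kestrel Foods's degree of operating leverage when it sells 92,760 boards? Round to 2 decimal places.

Contribution at this volume is 92,760 × $34.82 = $3,229,903.20.
Operating income = contribution − fixed costs = $3,229,903.20 − $1,784,000 = $1,445,903.20.
So DOL = total CM / EBIT = $3,229,903.20 / $1,445,903.20 = 2.2338.

2.23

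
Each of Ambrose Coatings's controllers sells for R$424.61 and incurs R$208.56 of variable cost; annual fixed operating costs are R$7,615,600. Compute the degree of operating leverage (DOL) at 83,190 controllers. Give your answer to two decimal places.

1.74

At 83,190 units, contribution = 83,190 × R$216.05 = R$17,973,199.50.
EBIT = R$17,973,199.50 − R$7,615,600 = R$10,357,599.50.
Degree of operating leverage = R$17,973,199.50 / R$10,357,599.50 = 1.7353.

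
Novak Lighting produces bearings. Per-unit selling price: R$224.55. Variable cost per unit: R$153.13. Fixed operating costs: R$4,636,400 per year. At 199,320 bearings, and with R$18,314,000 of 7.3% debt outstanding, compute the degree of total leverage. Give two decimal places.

1.72

Total contribution margin = 199,320 × R$71.42 = R$14,235,434.40.
Operating income = contribution − fixed costs = R$14,235,434.40 − R$4,636,400 = R$9,599,034.40. Interest = R$1,336,922.00.
DOL = R$14,235,434.40 ÷ R$9,599,034.40 = 1.4830; DFL = R$9,599,034.40 ÷ R$8,262,112.40 = 1.1618.
Combined leverage = 1.4830 × 1.1618 = 1.7229.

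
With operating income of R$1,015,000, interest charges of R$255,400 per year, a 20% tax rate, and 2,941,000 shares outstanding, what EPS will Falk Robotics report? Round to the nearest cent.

Pre-tax income = R$1,015,000 − R$255,400.00 = R$759,600.00.
After tax at 20%: net income = R$759,600.00 × 0.80 = R$607,680.00.
Per share: R$607,680.00 / 2,941,000 shares = R$0.21.

R$0.21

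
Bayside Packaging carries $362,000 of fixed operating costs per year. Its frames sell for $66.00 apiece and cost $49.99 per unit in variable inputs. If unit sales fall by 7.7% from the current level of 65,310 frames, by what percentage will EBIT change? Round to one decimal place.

Total contribution margin = 65,310 × $16.01 = $1,045,613.10.
Operating income = contribution − fixed costs = $1,045,613.10 − $362,000 = $683,613.10.
So DOL = total CM / EBIT = $1,045,613.10 / $683,613.10 = 1.5295.
%ΔEBIT = DOL × %ΔSales = 1.5295 × -7.7% = -11.8%.

-11.8%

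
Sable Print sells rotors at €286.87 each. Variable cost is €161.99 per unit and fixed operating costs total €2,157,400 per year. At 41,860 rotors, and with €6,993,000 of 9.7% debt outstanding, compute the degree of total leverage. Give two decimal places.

2.19

Total contribution margin = 41,860 × €124.88 = €5,227,476.80.
Subtracting fixed costs: EBIT = €5,227,476.80 − €2,157,400 = €3,070,076.80. Interest = €678,321.00, so EBIT − I = €2,391,755.80.
DCL = contribution ÷ (EBIT − I) = €5,227,476.80 ÷ €2,391,755.80 = 2.1856.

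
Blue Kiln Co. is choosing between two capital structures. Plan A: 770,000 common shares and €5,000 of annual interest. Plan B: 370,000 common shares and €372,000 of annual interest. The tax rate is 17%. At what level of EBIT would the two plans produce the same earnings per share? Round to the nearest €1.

At indifference, (EBIT − 5,000)(1 − t)/770,000 = (EBIT − 372,000)(1 − t)/370,000.
The (1 − t) factor cancels: (EBIT − 5,000) × 370,000 = (EBIT − 372,000) × 770,000.
EBIT × (770,000 − 370,000) = 372,000 × 770,000 − 5,000 × 370,000 = 284,590,000,000, so EBIT = 284,590,000,000 ÷ 400,000 = 711,475.00.

€711,475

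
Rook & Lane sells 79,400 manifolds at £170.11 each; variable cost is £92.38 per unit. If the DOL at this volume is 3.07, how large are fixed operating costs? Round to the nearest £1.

Total contribution margin = 79,400 × £77.73 = £6,171,762.00.
Since DOL = CM ÷ EBIT, EBIT = £6,171,762.00 ÷ 3.07 = £2,010,345.93.
And FC = contribution − EBIT = £6,171,762.00 − £2,010,345.93 = £4,161,416.

£4,161,416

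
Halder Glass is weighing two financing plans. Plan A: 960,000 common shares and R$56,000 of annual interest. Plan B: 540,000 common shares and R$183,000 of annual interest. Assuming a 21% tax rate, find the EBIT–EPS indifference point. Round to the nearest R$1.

At indifference, (EBIT − 56,000)(1 − t)/960,000 = (EBIT − 183,000)(1 − t)/540,000.
Cancelling (1 − t) and cross-multiplying: 540,000·(EBIT − 56,000) = 960,000·(EBIT − 183,000).
Solving, EBIT = (183,000·960,000 − 56,000·540,000) / (960,000 − 540,000) = 145,440,000,000 / 420,000 = 346,285.71.

R$346,286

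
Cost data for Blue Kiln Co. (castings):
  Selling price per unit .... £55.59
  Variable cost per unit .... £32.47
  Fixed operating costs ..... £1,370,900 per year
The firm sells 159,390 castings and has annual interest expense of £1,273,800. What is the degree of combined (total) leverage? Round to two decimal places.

Contribution at this volume is 159,390 × £23.12 = £3,685,096.80.
Subtracting fixed costs: EBIT = £3,685,096.80 − £1,370,900 = £2,314,196.80. Interest = £1,273,800.00.
DOL = £3,685,096.80 ÷ £2,314,196.80 = 1.5924; DFL = £2,314,196.80 ÷ £1,040,396.80 = 2.2243.
Combined leverage = 1.5924 × 2.2243 = 3.5420.

3.54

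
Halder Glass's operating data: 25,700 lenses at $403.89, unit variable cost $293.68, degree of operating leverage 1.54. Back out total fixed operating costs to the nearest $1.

$993,178

At 25,700 units, contribution = 25,700 × $110.21 = $2,832,397.00.
Since DOL = CM ÷ EBIT, EBIT = $2,832,397.00 ÷ 1.54 = $1,839,218.83.
Fixed costs = CM − EBIT = $2,832,397.00 − $1,839,218.83 = $993,178.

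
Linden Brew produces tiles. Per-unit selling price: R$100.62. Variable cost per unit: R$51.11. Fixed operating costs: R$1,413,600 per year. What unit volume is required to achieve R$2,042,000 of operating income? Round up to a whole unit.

69,797 tiles

Each unit contributes R$100.62 − R$51.11 = R$49.51.
Required volume = (fixed costs + target profit) ÷ CM = (R$1,413,600 + R$2,042,000) ÷ R$49.51 = 69,796.00, so 69,797 tiles.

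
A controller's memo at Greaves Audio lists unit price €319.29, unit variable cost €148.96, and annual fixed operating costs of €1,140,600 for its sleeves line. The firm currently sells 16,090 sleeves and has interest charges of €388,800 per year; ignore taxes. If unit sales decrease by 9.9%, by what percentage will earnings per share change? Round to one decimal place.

At 16,090 units, contribution = 16,090 × €170.33 = €2,740,609.70.
Subtracting fixed costs: EBIT = €2,740,609.70 − €1,140,600 = €1,600,009.70.
Interest = €388,800.00, so EBIT − I = €1,211,209.70.
Degree of combined leverage = contribution ÷ (EBIT − I) = €2,740,609.70 ÷ €1,211,209.70 = 2.2627.
%ΔEPS = DCL × %ΔSales = 2.2627 × -9.9% = -22.4%.

-22.4%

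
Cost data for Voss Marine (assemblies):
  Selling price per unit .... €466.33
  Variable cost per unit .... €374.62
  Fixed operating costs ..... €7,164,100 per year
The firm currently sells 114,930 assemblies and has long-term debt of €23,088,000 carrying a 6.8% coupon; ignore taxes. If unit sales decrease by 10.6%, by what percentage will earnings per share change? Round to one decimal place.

-61.9%

At 114,930 units, contribution = 114,930 × €91.71 = €10,540,230.30.
Operating income = contribution − fixed costs = €10,540,230.30 − €7,164,100 = €3,376,130.30.
After interest of €1,569,984.00, pre-tax earnings = €1,806,146.30.
DCL = total CM / (EBIT − I) = €10,540,230.30 / €1,806,146.30 = 5.8358.
%ΔEPS = DCL × %ΔSales = 5.8358 × -10.6% = -61.9%.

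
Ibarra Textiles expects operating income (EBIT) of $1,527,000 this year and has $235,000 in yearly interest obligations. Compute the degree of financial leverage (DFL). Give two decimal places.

Interest = $235,000.00.
DFL = EBIT ÷ (EBIT − I) = $1,527,000 ÷ ($1,527,000 − $235,000.00) = $1,527,000 ÷ $1,292,000.00 = 1.1819.

1.18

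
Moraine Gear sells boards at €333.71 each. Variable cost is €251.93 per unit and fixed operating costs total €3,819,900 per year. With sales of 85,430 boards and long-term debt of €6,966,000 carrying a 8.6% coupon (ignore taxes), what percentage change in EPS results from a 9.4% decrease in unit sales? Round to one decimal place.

-25.6%

Contribution at this volume is 85,430 × €81.78 = €6,986,465.40.
EBIT = €6,986,465.40 − €3,819,900 = €3,166,565.40.
Interest = €599,076.00, so EBIT − I = €2,567,489.40.
DCL = total CM / (EBIT − I) = €6,986,465.40 / €2,567,489.40 = 2.7211.
%ΔEPS = DCL × %ΔSales = 2.7211 × -9.4% = -25.6%.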